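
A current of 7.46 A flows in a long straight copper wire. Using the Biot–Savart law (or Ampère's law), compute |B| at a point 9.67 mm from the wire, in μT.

B ≈ 154 μT

For an infinitely long straight wire, B = μ₀I/(2πd).
B = (4π×10⁻⁷ × 7.46) / (2π × 0.00967) = 1.54×10⁻⁴ T.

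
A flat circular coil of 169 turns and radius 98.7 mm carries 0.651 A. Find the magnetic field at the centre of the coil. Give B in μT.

B ≈ 700 μT

For an N-turn flat coil, B = Nμ₀I/(2R) with R = 0.0987 m.
B = 169 × 4.14×10⁻⁶ T = 7.00×10⁻⁴ T.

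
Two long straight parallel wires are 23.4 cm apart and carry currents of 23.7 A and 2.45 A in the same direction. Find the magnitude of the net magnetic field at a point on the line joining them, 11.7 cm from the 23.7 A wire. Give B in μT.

Each long wire gives B = μ₀I/(2πd). Distances are d₁ = 0.117 m and d₂ = 0.117 m.
B₁ = 4.05×10⁻⁵ T, B₂ = 4.19×10⁻⁶ T.
Between parallel currents the two contributions point in opposite directions, so they subtract. B = |B₁ − B₂| = |4.05×10⁻⁵ − 4.19×10⁻⁶| = 3.63×10⁻⁵ T.

B ≈ 36.3 μT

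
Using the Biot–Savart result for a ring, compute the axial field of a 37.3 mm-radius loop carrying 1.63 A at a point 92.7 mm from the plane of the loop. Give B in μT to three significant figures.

On the axis of a circular loop, B = μ₀IR² / [2(R²+z²)^(3/2)].
R² + z² = (0.0373)² + (0.0927)² = 0.009985 m², and (R²+z²)^(3/2) = 9.98×10⁻⁴ m³.
B = (4π×10⁻⁷ × 1.63 × 0.001391) / (2 × 9.98×10⁻⁴) = 1.43×10⁻⁶ T.

B ≈ 1.43 μT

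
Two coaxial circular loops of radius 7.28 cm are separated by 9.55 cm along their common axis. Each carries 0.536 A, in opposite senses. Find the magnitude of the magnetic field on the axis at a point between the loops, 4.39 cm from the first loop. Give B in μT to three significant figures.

B ≈ 0.393 μT

Each loop contributes B = μ₀IR²/[2(R²+z²)^(3/2)] on the axis, with z measured from that loop.
Loop 1 (z = 0.0439 m): B₁ = 2.91×10⁻⁶ T. Loop 2 (z = 0.0516 m): B₂ = 2.51×10⁻⁶ T.
The fields oppose: B = |B₁ − B₂| = 3.93×10⁻⁷ T.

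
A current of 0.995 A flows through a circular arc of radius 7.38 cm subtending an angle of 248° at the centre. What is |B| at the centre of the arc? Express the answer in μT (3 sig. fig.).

The Biot–Savart field of a circular arc at its centre is B = μ₀Iφ/(4πR), with φ = 4.328 rad.
B = (4π×10⁻⁷ × 0.995 × 4.328) / (4π × 0.0738) = 5.84×10⁻⁶ T.

B ≈ 5.84 μT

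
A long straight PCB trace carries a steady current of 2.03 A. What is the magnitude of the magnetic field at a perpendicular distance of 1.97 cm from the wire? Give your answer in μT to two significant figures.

B ≈ 21 μT

For an infinitely long straight wire, B = μ₀I/(2πd).
B = (4π×10⁻⁷ × 2.03) / (2π × 0.0197) = 2.06×10⁻⁵ T.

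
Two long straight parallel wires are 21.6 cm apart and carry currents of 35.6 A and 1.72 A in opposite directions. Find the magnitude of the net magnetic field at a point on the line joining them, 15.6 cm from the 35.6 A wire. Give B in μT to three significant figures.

B ≈ 51.4 μT

Each long wire gives B = μ₀I/(2πd). Distances are d₁ = 0.156 m and d₂ = 0.06 m.
B₁ = 4.56×10⁻⁵ T, B₂ = 5.73×10⁻⁶ T.
Between antiparallel currents both contributions point the same way, so they add. B = B₁ + B₂ = 4.56×10⁻⁵ + 5.73×10⁻⁶ = 5.14×10⁻⁵ T.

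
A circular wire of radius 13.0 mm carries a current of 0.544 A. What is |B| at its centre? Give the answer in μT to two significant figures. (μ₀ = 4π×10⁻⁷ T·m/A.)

At the centre of a circular loop the Biot–Savart law gives B = μ₀I/(2R).
B = (4π×10⁻⁷ × 0.544) / (2 × 0.013) = 2.63×10⁻⁵ T.

B ≈ 26 μT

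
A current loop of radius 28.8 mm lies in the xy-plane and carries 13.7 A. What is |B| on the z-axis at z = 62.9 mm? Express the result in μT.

B ≈ 21.6 μT

On the axis of a circular loop, B = μ₀IR² / [2(R²+z²)^(3/2)].
R² + z² = (0.0288)² + (0.0629)² = 0.004786 m², and (R²+z²)^(3/2) = 3.31×10⁻⁴ m³.
B = (4π×10⁻⁷ × 13.7 × 0.0008294) / (2 × 3.31×10⁻⁴) = 2.16×10⁻⁵ T.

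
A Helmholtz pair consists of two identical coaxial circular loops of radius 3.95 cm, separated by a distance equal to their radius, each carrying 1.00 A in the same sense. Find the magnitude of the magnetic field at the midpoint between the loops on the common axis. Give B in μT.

B ≈ 22.8 μT

Each loop contributes B = μ₀IR²/[2(R²+z²)^(3/2)] on the axis, with z measured from that loop.
Loop 1 (z = 0.01975 m): B₁ = 1.14×10⁻⁵ T. Loop 2 (z = 0.01975 m): B₂ = 1.14×10⁻⁵ T.
The fields add: B = B₁ + B₂ = 2.28×10⁻⁵ T.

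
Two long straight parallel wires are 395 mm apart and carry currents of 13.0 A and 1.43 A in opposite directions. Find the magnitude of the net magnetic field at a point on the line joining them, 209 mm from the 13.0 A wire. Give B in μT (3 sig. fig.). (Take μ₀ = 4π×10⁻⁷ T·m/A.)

Each long wire gives B = μ₀I/(2πd). Distances are d₁ = 0.209 m and d₂ = 0.186 m.
B₁ = 1.24×10⁻⁵ T, B₂ = 1.54×10⁻⁶ T.
Between antiparallel currents both contributions point the same way, so they add. B = B₁ + B₂ = 1.24×10⁻⁵ + 1.54×10⁻⁶ = 1.40×10⁻⁵ T.

B ≈ 14.0 μT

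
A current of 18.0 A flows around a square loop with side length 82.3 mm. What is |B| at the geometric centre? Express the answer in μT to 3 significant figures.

Each side is a finite straight segment at perpendicular distance d = a/(2 tan(π/4)) = 0.04115 m from the centre, with end-angles ±π/4.
One side contributes B₁ = (μ₀I/4πd)·2 sin(π/4) = 6.19×10⁻⁵ T.
All 4 sides add in the same direction: B = 4 × 6.19×10⁻⁵ = 2.47×10⁻⁴ T.

B ≈ 247 μT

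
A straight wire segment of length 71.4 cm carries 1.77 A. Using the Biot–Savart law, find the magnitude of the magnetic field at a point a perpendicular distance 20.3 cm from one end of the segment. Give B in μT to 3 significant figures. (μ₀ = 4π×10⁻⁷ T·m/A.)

For a finite straight segment, B = (μ₀I/4πd)(sinθ₁ + sinθ₂), where θ₁, θ₂ are the angles from the perpendicular to each end.
The perpendicular foot is at one end, so the two end-offsets along the wire are 0 and L = 0.714 m.
sinθ₁ = 0/√(0²+0.203²) = 0.0000; sinθ₂ = 0.714/√(0.714²+0.203²) = 0.9619.
B = (4π×10⁻⁷ × 1.77) / (4π × 0.203) × (0.0000 + 0.9619) = 8.39×10⁻⁷ T.

B ≈ 0.839 μT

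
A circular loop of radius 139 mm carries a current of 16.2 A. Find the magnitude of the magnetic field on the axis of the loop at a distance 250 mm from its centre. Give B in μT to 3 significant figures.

B ≈ 8.40 μT

On the axis of a circular loop, B = μ₀IR² / [2(R²+z²)^(3/2)].
R² + z² = (0.139)² + (0.25)² = 0.08182 m², and (R²+z²)^(3/2) = 2.34×10⁻² m³.
B = (4π×10⁻⁷ × 16.2 × 0.01932) / (2 × 2.34×10⁻²) = 8.40×10⁻⁶ T.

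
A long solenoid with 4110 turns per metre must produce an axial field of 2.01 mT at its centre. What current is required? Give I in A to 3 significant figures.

Inside a long solenoid B = μ₀nI with n = 4110 m⁻¹, so I = B/(μ₀n).
I = 2.01×10⁻³ / (4π×10⁻⁷ × 4110) = 0.389 A.

I ≈ 0.389 A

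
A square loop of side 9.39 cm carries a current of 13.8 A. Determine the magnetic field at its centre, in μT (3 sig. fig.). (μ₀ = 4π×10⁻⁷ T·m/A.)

B ≈ 166 μT

Each side is a finite straight segment at perpendicular distance d = a/(2 tan(π/4)) = 0.04695 m from the centre, with end-angles ±π/4.
One side contributes B₁ = (μ₀I/4πd)·2 sin(π/4) = 4.16×10⁻⁵ T.
All 4 sides add in the same direction: B = 4 × 4.16×10⁻⁵ = 1.66×10⁻⁴ T.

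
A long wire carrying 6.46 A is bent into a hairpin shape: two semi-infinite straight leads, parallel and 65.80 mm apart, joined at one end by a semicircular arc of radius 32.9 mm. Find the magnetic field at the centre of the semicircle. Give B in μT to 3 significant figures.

The semicircular arc contributes B_arc = μ₀I·π/(4πR) = μ₀I/(4R) = 6.17×10⁻⁵ T.
Each semi-infinite lead is at perpendicular distance R = 0.0329 m from the centre, with the perpendicular foot at its near end, so it contributes μ₀I/(4πR); both point the same way, together 3.93×10⁻⁵ T.
Arc and leads all point the same direction: B = 6.17×10⁻⁵ + 3.93×10⁻⁵ = 1.01×10⁻⁴ T.

B ≈ 101 μT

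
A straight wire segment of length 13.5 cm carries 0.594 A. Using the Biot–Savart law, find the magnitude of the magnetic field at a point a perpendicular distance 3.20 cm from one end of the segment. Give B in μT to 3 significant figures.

For a finite straight segment, B = (μ₀I/4πd)(sinθ₁ + sinθ₂), where θ₁, θ₂ are the angles from the perpendicular to each end.
The perpendicular foot is at one end, so the two end-offsets along the wire are 0 and L = 0.135 m.
sinθ₁ = 0/√(0²+0.032²) = 0.0000; sinθ₂ = 0.135/√(0.135²+0.032²) = 0.9730.
B = (4π×10⁻⁷ × 0.594) / (4π × 0.032) × (0.0000 + 0.9730) = 1.81×10⁻⁶ T.

B ≈ 1.81 μT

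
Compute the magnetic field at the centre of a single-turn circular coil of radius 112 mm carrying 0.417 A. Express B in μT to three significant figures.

B ≈ 2.34 μT

At the centre of a circular loop the Biot–Savart law gives B = μ₀I/(2R).
B = (4π×10⁻⁷ × 0.417) / (2 × 0.112) = 2.34×10⁻⁶ T.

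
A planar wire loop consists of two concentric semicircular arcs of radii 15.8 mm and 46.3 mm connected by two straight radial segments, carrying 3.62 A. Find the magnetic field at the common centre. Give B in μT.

B ≈ 47.4 μT

The radial connectors point toward the centre, so dl × r̂ = 0 and they contribute nothing.
Each semicircle gives μ₀I/(4R): inner arc 7.20×10⁻⁵ T, outer arc 2.46×10⁻⁵ T.
The two arcs carry current in opposite angular senses, so their fields oppose: B = |7.20×10⁻⁵ − 2.46×10⁻⁵| = 4.74×10⁻⁵ T.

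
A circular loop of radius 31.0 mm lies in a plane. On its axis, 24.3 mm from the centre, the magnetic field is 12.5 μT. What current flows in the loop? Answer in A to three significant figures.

I ≈ 1.27 A

On the axis of a loop, B = μ₀IR²/[2(R²+z²)^(3/2)], so I = 2B(R²+z²)^(3/2)/(μ₀R²).
R² + z² = 0.000961 + 0.0005905 = 0.001551 m²; raised to 3/2 gives 6.11×10⁻⁵ m³.
I = 2 × 1.25×10⁻⁵ × 6.11×10⁻⁵ / (1.26×10⁻⁶ × 0.000961) = 1.27 A.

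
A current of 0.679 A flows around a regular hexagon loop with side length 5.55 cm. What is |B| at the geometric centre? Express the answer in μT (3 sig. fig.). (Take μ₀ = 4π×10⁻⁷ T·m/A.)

Each side is a finite straight segment at perpendicular distance d = a/(2 tan(π/6)) = 0.04806 m from the centre, with end-angles ±π/6.
One side contributes B₁ = (μ₀I/4πd)·2 sin(π/6) = 1.41×10⁻⁶ T.
All 6 sides add in the same direction: B = 6 × 1.41×10⁻⁶ = 8.48×10⁻⁶ T.

B ≈ 8.48 μT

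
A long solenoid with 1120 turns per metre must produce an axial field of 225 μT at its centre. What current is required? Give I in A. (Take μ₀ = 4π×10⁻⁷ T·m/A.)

Inside a long solenoid B = μ₀nI with n = 1120 m⁻¹, so I = B/(μ₀n).
I = 2.25×10⁻⁴ / (4π×10⁻⁷ × 1120) = 0.160 A.

I ≈ 0.160 A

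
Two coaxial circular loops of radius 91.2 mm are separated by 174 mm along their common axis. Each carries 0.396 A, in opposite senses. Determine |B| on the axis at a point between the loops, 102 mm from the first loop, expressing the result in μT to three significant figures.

B ≈ 0.511 μT

Each loop contributes B = μ₀IR²/[2(R²+z²)^(3/2)] on the axis, with z measured from that loop.
Loop 1 (z = 0.102 m): B₁ = 8.08×10⁻⁷ T. Loop 2 (z = 0.072 m): B₂ = 1.32×10⁻⁶ T.
The fields oppose: B = |B₁ − B₂| = 5.11×10⁻⁷ T.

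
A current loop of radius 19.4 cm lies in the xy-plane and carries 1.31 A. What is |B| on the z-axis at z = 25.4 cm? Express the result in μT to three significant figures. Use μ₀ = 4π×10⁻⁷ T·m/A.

B ≈ 0.949 μT

On the axis of a circular loop, B = μ₀IR² / [2(R²+z²)^(3/2)].
R² + z² = (0.194)² + (0.254)² = 0.1022 m², and (R²+z²)^(3/2) = 3.26×10⁻² m³.
B = (4π×10⁻⁷ × 1.31 × 0.03764) / (2 × 3.26×10⁻²) = 9.49×10⁻⁷ T.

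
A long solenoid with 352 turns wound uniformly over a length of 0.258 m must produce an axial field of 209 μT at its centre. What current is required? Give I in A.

I ≈ 0.122 A

Inside a long solenoid B = μ₀nI with n = 1364 m⁻¹, so I = B/(μ₀n).
I = 2.09×10⁻⁴ / (4π×10⁻⁷ × 1364) = 0.122 A.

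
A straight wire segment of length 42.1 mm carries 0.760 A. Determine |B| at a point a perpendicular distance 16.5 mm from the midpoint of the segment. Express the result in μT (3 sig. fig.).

For a finite straight segment, B = (μ₀I/4πd)(sinθ₁ + sinθ₂), where θ₁, θ₂ are the angles from the perpendicular to each end.
The perpendicular from the point meets the wire at its midpoint, so each end is L/2 = 0.02105 m away along the wire.
sinθ₁ = 0.02105/√(0.02105²+0.0165²) = 0.7870; sinθ₂ = 0.02105/√(0.02105²+0.0165²) = 0.7870.
B = (4π×10⁻⁷ × 0.760) / (4π × 0.0165) × (0.7870 + 0.7870) = 7.25×10⁻⁶ T.

B ≈ 7.25 μT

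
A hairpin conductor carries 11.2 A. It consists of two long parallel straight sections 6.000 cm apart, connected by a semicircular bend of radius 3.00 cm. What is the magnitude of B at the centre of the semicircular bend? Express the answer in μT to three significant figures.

B ≈ 192 μT

The semicircular arc contributes B_arc = μ₀I·π/(4πR) = μ₀I/(4R) = 1.17×10⁻⁴ T.
Each semi-infinite lead is at perpendicular distance R = 0.03 m from the centre, with the perpendicular foot at its near end, so it contributes μ₀I/(4πR); both point the same way, together 7.47×10⁻⁵ T.
Arc and leads all point the same direction: B = 1.17×10⁻⁴ + 7.47×10⁻⁵ = 1.92×10⁻⁴ T.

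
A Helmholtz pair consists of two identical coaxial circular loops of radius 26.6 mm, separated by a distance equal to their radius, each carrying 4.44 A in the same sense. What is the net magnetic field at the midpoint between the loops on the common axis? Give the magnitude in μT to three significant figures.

B ≈ 150 μT

Each loop contributes B = μ₀IR²/[2(R²+z²)^(3/2)] on the axis, with z measured from that loop.
Loop 1 (z = 0.0133 m): B₁ = 7.50×10⁻⁵ T. Loop 2 (z = 0.0133 m): B₂ = 7.50×10⁻⁵ T.
The fields add: B = B₁ + B₂ = 1.50×10⁻⁴ T.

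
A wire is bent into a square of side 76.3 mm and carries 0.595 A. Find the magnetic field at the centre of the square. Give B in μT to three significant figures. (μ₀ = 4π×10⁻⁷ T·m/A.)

Each side is a finite straight segment at perpendicular distance d = a/(2 tan(π/4)) = 0.03815 m from the centre, with end-angles ±π/4.
One side contributes B₁ = (μ₀I/4πd)·2 sin(π/4) = 2.21×10⁻⁶ T.
All 4 sides add in the same direction: B = 4 × 2.21×10⁻⁶ = 8.82×10⁻⁶ T.

B ≈ 8.82 μT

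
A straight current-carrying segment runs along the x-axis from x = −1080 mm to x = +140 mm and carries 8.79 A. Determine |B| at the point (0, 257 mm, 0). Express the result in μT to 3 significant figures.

For a finite straight segment, B = (μ₀I/4πd)(sinθ₁ + sinθ₂), where θ₁, θ₂ are the angles from the perpendicular to each end.
The perpendicular distance is d = 0.257 m; the end-offsets along the wire are a = 1.08 m and b = 0.14 m.
sinθ₁ = 1.08/√(1.08²+0.257²) = 0.9728; sinθ₂ = 0.14/√(0.14²+0.257²) = 0.4784.
B = (4π×10⁻⁷ × 8.79) / (4π × 0.257) × (0.9728 + 0.4784) = 4.96×10⁻⁶ T.

B ≈ 4.96 μT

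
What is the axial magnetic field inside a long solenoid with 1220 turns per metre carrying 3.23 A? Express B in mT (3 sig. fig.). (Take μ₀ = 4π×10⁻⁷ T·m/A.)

Inside a long solenoid, B = μ₀nI with n = 1220 turns/m.
B = 4π×10⁻⁷ × 1220 × 3.23 = 4.95×10⁻³ T.

B ≈ 4.95 mT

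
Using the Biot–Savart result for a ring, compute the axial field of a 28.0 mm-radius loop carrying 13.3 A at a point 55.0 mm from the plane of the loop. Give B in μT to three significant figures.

B ≈ 27.9 μT

On the axis of a circular loop, B = μ₀IR² / [2(R²+z²)^(3/2)].
R² + z² = (0.028)² + (0.055)² = 0.003809 m², and (R²+z²)^(3/2) = 2.35×10⁻⁴ m³.
B = (4π×10⁻⁷ × 13.3 × 0.000784) / (2 × 2.35×10⁻⁴) = 2.79×10⁻⁵ T.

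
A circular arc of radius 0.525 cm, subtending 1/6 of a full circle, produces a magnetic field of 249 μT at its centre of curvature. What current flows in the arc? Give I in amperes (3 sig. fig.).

I ≈ 12.5 A

For a circular arc, B = μ₀Iφ/(4πR) with φ in radians; here φ = 1.047 rad.
So I = 4πRB/(μ₀φ) = 4π × 0.00525 × 2.49×10⁻⁴ / (4π×10⁻⁷ × 1.047) = 12.5 A.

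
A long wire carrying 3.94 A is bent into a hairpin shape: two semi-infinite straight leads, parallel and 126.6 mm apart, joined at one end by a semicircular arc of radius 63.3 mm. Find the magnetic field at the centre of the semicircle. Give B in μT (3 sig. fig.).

The semicircular arc contributes B_arc = μ₀I·π/(4πR) = μ₀I/(4R) = 1.96×10⁻⁵ T.
Each semi-infinite lead is at perpendicular distance R = 0.0633 m from the centre, with the perpendicular foot at its near end, so it contributes μ₀I/(4πR); both point the same way, together 1.24×10⁻⁵ T.
Arc and leads all point the same direction: B = 1.96×10⁻⁵ + 1.24×10⁻⁵ = 3.20×10⁻⁵ T.

B ≈ 32.0 μT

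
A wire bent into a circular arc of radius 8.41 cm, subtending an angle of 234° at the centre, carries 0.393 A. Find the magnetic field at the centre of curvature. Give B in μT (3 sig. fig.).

B ≈ 1.91 μT

The Biot–Savart field of a circular arc at its centre is B = μ₀Iφ/(4πR), with φ = 4.084 rad.
B = (4π×10⁻⁷ × 0.393 × 4.084) / (4π × 0.0841) = 1.91×10⁻⁶ T.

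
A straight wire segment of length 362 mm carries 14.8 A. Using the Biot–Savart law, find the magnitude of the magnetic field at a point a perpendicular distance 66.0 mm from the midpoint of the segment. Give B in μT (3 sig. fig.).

B ≈ 42.1 μT

For a finite straight segment, B = (μ₀I/4πd)(sinθ₁ + sinθ₂), where θ₁, θ₂ are the angles from the perpendicular to each end.
The perpendicular from the point meets the wire at its midpoint, so each end is L/2 = 0.181 m away along the wire.
sinθ₁ = 0.181/√(0.181²+0.066²) = 0.9395; sinθ₂ = 0.181/√(0.181²+0.066²) = 0.9395.
B = (4π×10⁻⁷ × 14.8) / (4π × 0.066) × (0.9395 + 0.9395) = 4.21×10⁻⁵ T.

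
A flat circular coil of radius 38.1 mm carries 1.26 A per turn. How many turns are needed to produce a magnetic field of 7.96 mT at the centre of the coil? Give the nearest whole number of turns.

N = 383

For an N-turn coil, B = Nμ₀I/(2R). A single turn gives B₁ = 2.08×10⁻⁵ T with R = 0.0381 m.
N = B/B₁ = 7.96×10⁻³ / 2.08×10⁻⁵ = 383.08.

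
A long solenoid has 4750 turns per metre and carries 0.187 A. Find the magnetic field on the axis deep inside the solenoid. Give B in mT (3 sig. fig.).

Inside a long solenoid, B = μ₀nI with n = 4750 turns/m.
B = 4π×10⁻⁷ × 4750 × 0.187 = 1.12×10⁻³ T.

B ≈ 1.12 mT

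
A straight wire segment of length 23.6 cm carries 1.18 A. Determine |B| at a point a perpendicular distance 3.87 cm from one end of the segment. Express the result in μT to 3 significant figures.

For a finite straight segment, B = (μ₀I/4πd)(sinθ₁ + sinθ₂), where θ₁, θ₂ are the angles from the perpendicular to each end.
The perpendicular foot is at one end, so the two end-offsets along the wire are 0 and L = 0.236 m.
sinθ₁ = 0/√(0²+0.0387²) = 0.0000; sinθ₂ = 0.236/√(0.236²+0.0387²) = 0.9868.
B = (4π×10⁻⁷ × 1.18) / (4π × 0.0387) × (0.0000 + 0.9868) = 3.01×10⁻⁶ T.

B ≈ 3.01 μT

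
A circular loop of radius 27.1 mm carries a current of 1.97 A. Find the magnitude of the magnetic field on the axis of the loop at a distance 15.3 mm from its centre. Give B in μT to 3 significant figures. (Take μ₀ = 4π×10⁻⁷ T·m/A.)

B ≈ 30.2 μT

On the axis of a circular loop, B = μ₀IR² / [2(R²+z²)^(3/2)].
R² + z² = (0.0271)² + (0.0153)² = 0.0009685 m², and (R²+z²)^(3/2) = 3.01×10⁻⁵ m³.
B = (4π×10⁻⁷ × 1.97 × 0.0007344) / (2 × 3.01×10⁻⁵) = 3.02×10⁻⁵ T.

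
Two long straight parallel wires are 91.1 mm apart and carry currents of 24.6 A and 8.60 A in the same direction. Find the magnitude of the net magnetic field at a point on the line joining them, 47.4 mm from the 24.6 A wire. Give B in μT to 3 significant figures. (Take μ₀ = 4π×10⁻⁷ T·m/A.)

B ≈ 64.4 μT

Each long wire gives B = μ₀I/(2πd). Distances are d₁ = 0.0474 m and d₂ = 0.0437 m.
B₁ = 1.04×10⁻⁴ T, B₂ = 3.94×10⁻⁵ T.
Between parallel currents the two contributions point in opposite directions, so they subtract. B = |B₁ − B₂| = |1.04×10⁻⁴ − 3.94×10⁻⁵| = 6.44×10⁻⁵ T.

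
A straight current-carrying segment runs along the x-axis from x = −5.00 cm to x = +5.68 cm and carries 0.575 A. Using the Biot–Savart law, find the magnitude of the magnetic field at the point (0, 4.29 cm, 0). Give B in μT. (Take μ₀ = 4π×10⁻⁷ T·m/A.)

B ≈ 2.09 μT

For a finite straight segment, B = (μ₀I/4πd)(sinθ₁ + sinθ₂), where θ₁, θ₂ are the angles from the perpendicular to each end.
The perpendicular distance is d = 0.0429 m; the end-offsets along the wire are a = 0.05 m and b = 0.0568 m.
sinθ₁ = 0.05/√(0.05²+0.0429²) = 0.7589; sinθ₂ = 0.0568/√(0.0568²+0.0429²) = 0.7980.
B = (4π×10⁻⁷ × 0.575) / (4π × 0.0429) × (0.7589 + 0.7980) = 2.09×10⁻⁶ T.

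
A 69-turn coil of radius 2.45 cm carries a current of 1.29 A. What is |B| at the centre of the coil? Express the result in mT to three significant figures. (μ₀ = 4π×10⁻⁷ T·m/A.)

For an N-turn flat coil, B = Nμ₀I/(2R) with R = 0.0245 m.
B = 69 × 3.31×10⁻⁵ T = 2.28×10⁻³ T.

B ≈ 2.28 mT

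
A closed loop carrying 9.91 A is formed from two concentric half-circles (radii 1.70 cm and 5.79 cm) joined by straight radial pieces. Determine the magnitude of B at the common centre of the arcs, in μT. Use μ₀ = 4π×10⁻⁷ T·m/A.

B ≈ 129 μT

The radial connectors point toward the centre, so dl × r̂ = 0 and they contribute nothing.
Each semicircle gives μ₀I/(4R): inner arc 1.83×10⁻⁴ T, outer arc 5.38×10⁻⁵ T.
The two arcs carry current in opposite angular senses, so their fields oppose: B = |1.83×10⁻⁴ − 5.38×10⁻⁵| = 1.29×10⁻⁴ T.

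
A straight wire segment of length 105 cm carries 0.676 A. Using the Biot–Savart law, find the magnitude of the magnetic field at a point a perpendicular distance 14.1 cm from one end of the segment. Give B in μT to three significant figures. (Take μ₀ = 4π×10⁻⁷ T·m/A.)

For a finite straight segment, B = (μ₀I/4πd)(sinθ₁ + sinθ₂), where θ₁, θ₂ are the angles from the perpendicular to each end.
The perpendicular foot is at one end, so the two end-offsets along the wire are 0 and L = 1.05 m.
sinθ₁ = 0/√(0²+0.141²) = 0.0000; sinθ₂ = 1.05/√(1.05²+0.141²) = 0.9911.
B = (4π×10⁻⁷ × 0.676) / (4π × 0.141) × (0.0000 + 0.9911) = 4.75×10⁻⁷ T.

B ≈ 0.475 μT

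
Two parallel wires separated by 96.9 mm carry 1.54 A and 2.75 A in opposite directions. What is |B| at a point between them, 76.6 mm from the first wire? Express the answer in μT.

Each long wire gives B = μ₀I/(2πd). Distances are d₁ = 0.0766 m and d₂ = 0.0203 m.
B₁ = 4.02×10⁻⁶ T, B₂ = 2.71×10⁻⁵ T.
Between antiparallel currents both contributions point the same way, so they add. B = B₁ + B₂ = 4.02×10⁻⁶ + 2.71×10⁻⁵ = 3.11×10⁻⁵ T.

B ≈ 31.1 μT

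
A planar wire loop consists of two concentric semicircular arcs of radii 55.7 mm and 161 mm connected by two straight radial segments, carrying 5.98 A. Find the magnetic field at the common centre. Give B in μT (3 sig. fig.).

B ≈ 22.1 μT

The radial connectors point toward the centre, so dl × r̂ = 0 and they contribute nothing.
Each semicircle gives μ₀I/(4R): inner arc 3.37×10⁻⁵ T, outer arc 1.17×10⁻⁵ T.
The two arcs carry current in opposite angular senses, so their fields oppose: B = |3.37×10⁻⁵ − 1.17×10⁻⁵| = 2.21×10⁻⁵ T.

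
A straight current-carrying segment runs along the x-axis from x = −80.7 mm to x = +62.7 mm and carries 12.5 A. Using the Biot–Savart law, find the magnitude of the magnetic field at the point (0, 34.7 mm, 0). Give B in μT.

For a finite straight segment, B = (μ₀I/4πd)(sinθ₁ + sinθ₂), where θ₁, θ₂ are the angles from the perpendicular to each end.
The perpendicular distance is d = 0.0347 m; the end-offsets along the wire are a = 0.0807 m and b = 0.0627 m.
sinθ₁ = 0.0807/√(0.0807²+0.0347²) = 0.9187; sinθ₂ = 0.0627/√(0.0627²+0.0347²) = 0.8749.
B = (4π×10⁻⁷ × 12.5) / (4π × 0.0347) × (0.9187 + 0.8749) = 6.46×10⁻⁵ T.

B ≈ 64.6 μT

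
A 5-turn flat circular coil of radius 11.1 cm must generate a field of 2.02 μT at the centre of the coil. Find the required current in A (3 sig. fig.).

I ≈ 0.0714 A

For an N-turn coil, B = Nμ₀I/(2R) with R = 0.111 m, so I = 2RB/(Nμ₀) = 2 × 0.111 × 2.02×10⁻⁶ / (5 × 4π×10⁻⁷) = 7.14×10⁻² A.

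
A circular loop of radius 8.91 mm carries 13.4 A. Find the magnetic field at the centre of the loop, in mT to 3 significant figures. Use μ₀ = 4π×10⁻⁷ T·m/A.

At the centre of a circular loop the Biot–Savart law gives B = μ₀I/(2R).
B = (4π×10⁻⁷ × 13.4) / (2 × 0.00891) = 9.45×10⁻⁴ T.

B ≈ 0.945 mT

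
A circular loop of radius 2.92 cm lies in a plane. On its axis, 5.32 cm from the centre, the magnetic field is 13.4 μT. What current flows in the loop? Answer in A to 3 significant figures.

On the axis of a loop, B = μ₀IR²/[2(R²+z²)^(3/2)], so I = 2B(R²+z²)^(3/2)/(μ₀R²).
R² + z² = 0.0008526 + 0.00283 = 0.003683 m²; raised to 3/2 gives 2.24×10⁻⁴ m³.
I = 2 × 1.34×10⁻⁵ × 2.24×10⁻⁴ / (1.26×10⁻⁶ × 0.0008526) = 5.59 A.

I ≈ 5.59 A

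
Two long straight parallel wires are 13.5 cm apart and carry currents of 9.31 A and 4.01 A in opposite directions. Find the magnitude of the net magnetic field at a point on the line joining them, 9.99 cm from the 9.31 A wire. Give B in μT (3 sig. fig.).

B ≈ 41.5 μT

Each long wire gives B = μ₀I/(2πd). Distances are d₁ = 0.0999 m and d₂ = 0.0351 m.
B₁ = 1.86×10⁻⁵ T, B₂ = 2.28×10⁻⁵ T.
Between antiparallel currents both contributions point the same way, so they add. B = B₁ + B₂ = 1.86×10⁻⁵ + 2.28×10⁻⁵ = 4.15×10⁻⁵ T.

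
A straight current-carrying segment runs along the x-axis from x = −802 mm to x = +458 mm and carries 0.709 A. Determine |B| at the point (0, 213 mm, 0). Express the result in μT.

For a finite straight segment, B = (μ₀I/4πd)(sinθ₁ + sinθ₂), where θ₁, θ₂ are the angles from the perpendicular to each end.
The perpendicular distance is d = 0.213 m; the end-offsets along the wire are a = 0.802 m and b = 0.458 m.
sinθ₁ = 0.802/√(0.802²+0.213²) = 0.9665; sinθ₂ = 0.458/√(0.458²+0.213²) = 0.9067.
B = (4π×10⁻⁷ × 0.709) / (4π × 0.213) × (0.9665 + 0.9067) = 6.24×10⁻⁷ T.

B ≈ 0.624 μT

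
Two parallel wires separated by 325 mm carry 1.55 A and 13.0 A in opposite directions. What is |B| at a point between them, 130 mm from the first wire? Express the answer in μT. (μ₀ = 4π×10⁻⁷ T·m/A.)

Each long wire gives B = μ₀I/(2πd). Distances are d₁ = 0.13 m and d₂ = 0.195 m.
B₁ = 2.38×10⁻⁶ T, B₂ = 1.33×10⁻⁵ T.
Between antiparallel currents both contributions point the same way, so they add. B = B₁ + B₂ = 2.38×10⁻⁶ + 1.33×10⁻⁵ = 1.57×10⁻⁵ T.

B ≈ 15.7 μT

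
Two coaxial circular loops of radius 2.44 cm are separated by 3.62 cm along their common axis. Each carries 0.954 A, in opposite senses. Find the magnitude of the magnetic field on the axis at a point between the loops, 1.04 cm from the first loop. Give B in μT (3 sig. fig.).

Each loop contributes B = μ₀IR²/[2(R²+z²)^(3/2)] on the axis, with z measured from that loop.
Loop 1 (z = 0.0104 m): B₁ = 1.91×10⁻⁵ T. Loop 2 (z = 0.0258 m): B₂ = 7.97×10⁻⁶ T.
The fields oppose: B = |B₁ − B₂| = 1.12×10⁻⁵ T.

B ≈ 11.2 μT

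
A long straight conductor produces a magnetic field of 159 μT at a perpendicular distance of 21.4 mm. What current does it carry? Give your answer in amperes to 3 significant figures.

For a long straight wire B = μ₀I/(2πd), so I = 2πdB/μ₀.
I = 2π × 0.0214 × 1.59×10⁻⁴ / (4π×10⁻⁷) = 17.0 A.

I ≈ 17.0 A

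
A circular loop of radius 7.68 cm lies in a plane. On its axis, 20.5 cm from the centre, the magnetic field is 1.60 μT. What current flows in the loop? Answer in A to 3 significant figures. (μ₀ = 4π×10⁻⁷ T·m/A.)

On the axis of a loop, B = μ₀IR²/[2(R²+z²)^(3/2)], so I = 2B(R²+z²)^(3/2)/(μ₀R²).
R² + z² = 0.005898 + 0.04203 = 0.04792 m²; raised to 3/2 gives 1.05×10⁻² m³.
I = 2 × 1.60×10⁻⁶ × 1.05×10⁻² / (1.26×10⁻⁶ × 0.005898) = 4.53 A.

I ≈ 4.53 A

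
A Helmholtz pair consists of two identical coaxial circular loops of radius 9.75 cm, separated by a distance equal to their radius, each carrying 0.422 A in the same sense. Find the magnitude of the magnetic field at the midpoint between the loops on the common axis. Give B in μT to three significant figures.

B ≈ 3.89 μT

Each loop contributes B = μ₀IR²/[2(R²+z²)^(3/2)] on the axis, with z measured from that loop.
Loop 1 (z = 0.04875 m): B₁ = 1.95×10⁻⁶ T. Loop 2 (z = 0.04875 m): B₂ = 1.95×10⁻⁶ T.
The fields add: B = B₁ + B₂ = 3.89×10⁻⁶ T.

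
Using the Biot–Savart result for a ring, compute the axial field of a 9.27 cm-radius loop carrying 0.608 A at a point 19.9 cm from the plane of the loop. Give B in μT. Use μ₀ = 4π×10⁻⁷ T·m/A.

On the axis of a circular loop, B = μ₀IR² / [2(R²+z²)^(3/2)].
R² + z² = (0.0927)² + (0.199)² = 0.04819 m², and (R²+z²)^(3/2) = 1.06×10⁻² m³.
B = (4π×10⁻⁷ × 0.608 × 0.008593) / (2 × 1.06×10⁻²) = 3.10×10⁻⁷ T.

B ≈ 0.310 μT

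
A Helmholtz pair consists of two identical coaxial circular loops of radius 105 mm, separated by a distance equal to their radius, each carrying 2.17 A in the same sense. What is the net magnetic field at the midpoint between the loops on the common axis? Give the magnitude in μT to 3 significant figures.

B ≈ 18.6 μT

Each loop contributes B = μ₀IR²/[2(R²+z²)^(3/2)] on the axis, with z measured from that loop.
Loop 1 (z = 0.0525 m): B₁ = 9.29×10⁻⁶ T. Loop 2 (z = 0.0525 m): B₂ = 9.29×10⁻⁶ T.
The fields add: B = B₁ + B₂ = 1.86×10⁻⁵ T.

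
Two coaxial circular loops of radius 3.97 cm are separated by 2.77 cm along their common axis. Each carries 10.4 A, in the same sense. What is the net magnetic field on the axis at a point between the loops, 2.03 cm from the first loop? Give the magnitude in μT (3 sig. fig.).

B ≈ 273 μT

Each loop contributes B = μ₀IR²/[2(R²+z²)^(3/2)] on the axis, with z measured from that loop.
Loop 1 (z = 0.0203 m): B₁ = 1.16×10⁻⁴ T. Loop 2 (z = 0.0074 m): B₂ = 1.56×10⁻⁴ T.
The fields add: B = B₁ + B₂ = 2.73×10⁻⁴ T.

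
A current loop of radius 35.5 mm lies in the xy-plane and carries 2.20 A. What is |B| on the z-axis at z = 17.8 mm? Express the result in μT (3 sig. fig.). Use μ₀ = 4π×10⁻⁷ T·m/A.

On the axis of a circular loop, B = μ₀IR² / [2(R²+z²)^(3/2)].
R² + z² = (0.0355)² + (0.0178)² = 0.001577 m², and (R²+z²)^(3/2) = 6.26×10⁻⁵ m³.
B = (4π×10⁻⁷ × 2.20 × 0.00126) / (2 × 6.26×10⁻⁵) = 2.78×10⁻⁵ T.

B ≈ 27.8 μT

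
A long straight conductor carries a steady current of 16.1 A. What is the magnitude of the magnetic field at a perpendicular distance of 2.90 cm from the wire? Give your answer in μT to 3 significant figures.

For an infinitely long straight wire, B = μ₀I/(2πd).
B = (4π×10⁻⁷ × 16.1) / (2π × 0.029) = 1.11×10⁻⁴ T.

B ≈ 111 μT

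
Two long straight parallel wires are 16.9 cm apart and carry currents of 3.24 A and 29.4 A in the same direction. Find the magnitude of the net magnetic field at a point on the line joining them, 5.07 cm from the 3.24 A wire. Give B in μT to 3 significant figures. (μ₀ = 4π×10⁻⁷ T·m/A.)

Each long wire gives B = μ₀I/(2πd). Distances are d₁ = 0.0507 m and d₂ = 0.1183 m.
B₁ = 1.28×10⁻⁵ T, B₂ = 4.97×10⁻⁵ T.
Between parallel currents the two contributions point in opposite directions, so they subtract. B = |B₁ − B₂| = |1.28×10⁻⁵ − 4.97×10⁻⁵| = 3.69×10⁻⁵ T.

B ≈ 36.9 μT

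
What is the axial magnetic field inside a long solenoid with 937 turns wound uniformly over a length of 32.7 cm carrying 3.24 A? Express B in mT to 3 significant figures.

Inside a long solenoid, B = μ₀nI with n = 2865 turns/m.
B = 4π×10⁻⁷ × 2865 × 3.24 = 1.17×10⁻² T.

B ≈ 11.7 mT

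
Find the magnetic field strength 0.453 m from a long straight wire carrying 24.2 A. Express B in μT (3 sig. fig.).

B ≈ 10.7 μT

For an infinitely long straight wire, B = μ₀I/(2πd).
B = (4π×10⁻⁷ × 24.2) / (2π × 0.453) = 1.07×10⁻⁵ T.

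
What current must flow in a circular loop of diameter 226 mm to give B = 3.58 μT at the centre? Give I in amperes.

I ≈ 0.644 A

At the centre of a circular loop B = μ₀I/(2R), so I = 2RB/μ₀.
With R = 0.113 m, I = 2 × 0.113 × 3.58×10⁻⁶ / (4π×10⁻⁷) = 0.644 A.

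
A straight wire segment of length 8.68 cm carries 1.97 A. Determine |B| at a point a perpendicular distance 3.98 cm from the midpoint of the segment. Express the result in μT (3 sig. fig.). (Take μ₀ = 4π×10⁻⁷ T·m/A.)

For a finite straight segment, B = (μ₀I/4πd)(sinθ₁ + sinθ₂), where θ₁, θ₂ are the angles from the perpendicular to each end.
The perpendicular from the point meets the wire at its midpoint, so each end is L/2 = 0.0434 m away along the wire.
sinθ₁ = 0.0434/√(0.0434²+0.0398²) = 0.7370; sinθ₂ = 0.0434/√(0.0434²+0.0398²) = 0.7370.
B = (4π×10⁻⁷ × 1.97) / (4π × 0.0398) × (0.7370 + 0.7370) = 7.30×10⁻⁶ T.

B ≈ 7.30 μT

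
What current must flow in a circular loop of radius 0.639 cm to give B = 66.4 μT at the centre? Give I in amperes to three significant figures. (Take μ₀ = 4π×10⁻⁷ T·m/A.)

I ≈ 0.675 A

At the centre of a circular loop B = μ₀I/(2R), so I = 2RB/μ₀.
With R = 0.00639 m, I = 2 × 0.00639 × 6.64×10⁻⁵ / (4π×10⁻⁷) = 0.675 A.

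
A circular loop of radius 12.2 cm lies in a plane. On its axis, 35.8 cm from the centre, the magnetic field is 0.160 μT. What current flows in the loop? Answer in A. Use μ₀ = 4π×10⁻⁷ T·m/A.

I ≈ 0.926 A

On the axis of a loop, B = μ₀IR²/[2(R²+z²)^(3/2)], so I = 2B(R²+z²)^(3/2)/(μ₀R²).
R² + z² = 0.01488 + 0.1282 = 0.143 m²; raised to 3/2 gives 5.41×10⁻² m³.
I = 2 × 1.60×10⁻⁷ × 5.41×10⁻² / (1.26×10⁻⁶ × 0.01488) = 0.926 A.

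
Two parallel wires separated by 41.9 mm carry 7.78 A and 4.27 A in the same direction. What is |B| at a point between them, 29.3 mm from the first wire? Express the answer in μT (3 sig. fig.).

Each long wire gives B = μ₀I/(2πd). Distances are d₁ = 0.0293 m and d₂ = 0.0126 m.
B₁ = 5.31×10⁻⁵ T, B₂ = 6.78×10⁻⁵ T.
Between parallel currents the two contributions point in opposite directions, so they subtract. B = |B₁ − B₂| = |5.31×10⁻⁵ − 6.78×10⁻⁵| = 1.47×10⁻⁵ T.

B ≈ 14.7 μT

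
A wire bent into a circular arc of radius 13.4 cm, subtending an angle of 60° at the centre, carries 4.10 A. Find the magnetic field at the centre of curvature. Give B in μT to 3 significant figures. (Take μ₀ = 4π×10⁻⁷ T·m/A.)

The Biot–Savart field of a circular arc at its centre is B = μ₀Iφ/(4πR), with φ = 1.047 rad.
B = (4π×10⁻⁷ × 4.10 × 1.047) / (4π × 0.134) = 3.20×10⁻⁶ T.

B ≈ 3.20 μT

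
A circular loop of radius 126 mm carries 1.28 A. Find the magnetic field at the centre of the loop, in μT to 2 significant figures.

At the centre of a circular loop the Biot–Savart law gives B = μ₀I/(2R).
B = (4π×10⁻⁷ × 1.28) / (2 × 0.126) = 6.38×10⁻⁶ T.

B ≈ 6.4 μT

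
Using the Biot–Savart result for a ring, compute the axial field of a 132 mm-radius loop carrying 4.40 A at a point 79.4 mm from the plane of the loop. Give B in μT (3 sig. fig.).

B ≈ 13.2 μT

On the axis of a circular loop, B = μ₀IR² / [2(R²+z²)^(3/2)].
R² + z² = (0.132)² + (0.0794)² = 0.02373 m², and (R²+z²)^(3/2) = 3.66×10⁻³ m³.
B = (4π×10⁻⁷ × 4.40 × 0.01742) / (2 × 3.66×10⁻³) = 1.32×10⁻⁵ T.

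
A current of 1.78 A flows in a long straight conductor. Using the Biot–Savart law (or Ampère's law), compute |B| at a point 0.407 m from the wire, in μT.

For an infinitely long straight wire, B = μ₀I/(2πd).
B = (4π×10⁻⁷ × 1.78) / (2π × 0.407) = 8.75×10⁻⁷ T.

B ≈ 0.875 μT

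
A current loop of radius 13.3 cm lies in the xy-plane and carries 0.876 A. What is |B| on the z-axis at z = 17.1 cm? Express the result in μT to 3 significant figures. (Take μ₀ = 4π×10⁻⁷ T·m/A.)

B ≈ 0.958 μT

On the axis of a circular loop, B = μ₀IR² / [2(R²+z²)^(3/2)].
R² + z² = (0.133)² + (0.171)² = 0.04693 m², and (R²+z²)^(3/2) = 1.02×10⁻² m³.
B = (4π×10⁻⁷ × 0.876 × 0.01769) / (2 × 1.02×10⁻²) = 9.58×10⁻⁷ T.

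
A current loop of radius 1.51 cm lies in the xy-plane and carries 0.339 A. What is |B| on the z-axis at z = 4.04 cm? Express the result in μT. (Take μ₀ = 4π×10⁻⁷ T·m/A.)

On the axis of a circular loop, B = μ₀IR² / [2(R²+z²)^(3/2)].
R² + z² = (0.0151)² + (0.0404)² = 0.00186 m², and (R²+z²)^(3/2) = 8.02×10⁻⁵ m³.
B = (4π×10⁻⁷ × 0.339 × 0.000228) / (2 × 8.02×10⁻⁵) = 6.05×10⁻⁷ T.

B ≈ 0.605 μT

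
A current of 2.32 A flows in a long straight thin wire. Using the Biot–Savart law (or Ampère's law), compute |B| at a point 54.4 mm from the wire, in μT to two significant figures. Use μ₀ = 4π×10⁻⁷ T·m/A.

For an infinitely long straight wire, B = μ₀I/(2πd).
B = (4π×10⁻⁷ × 2.32) / (2π × 0.0544) = 8.53×10⁻⁶ T.

B ≈ 8.5 μT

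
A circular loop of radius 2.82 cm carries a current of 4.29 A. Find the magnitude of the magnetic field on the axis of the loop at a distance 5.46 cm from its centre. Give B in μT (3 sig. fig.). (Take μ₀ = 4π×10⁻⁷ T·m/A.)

B ≈ 9.24 μT

On the axis of a circular loop, B = μ₀IR² / [2(R²+z²)^(3/2)].
R² + z² = (0.0282)² + (0.0546)² = 0.003776 m², and (R²+z²)^(3/2) = 2.32×10⁻⁴ m³.
B = (4π×10⁻⁷ × 4.29 × 0.0007952) / (2 × 2.32×10⁻⁴) = 9.24×10⁻⁶ T.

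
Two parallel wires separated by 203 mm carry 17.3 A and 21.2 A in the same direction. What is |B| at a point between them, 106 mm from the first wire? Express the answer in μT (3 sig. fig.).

Each long wire gives B = μ₀I/(2πd). Distances are d₁ = 0.106 m and d₂ = 0.097 m.
B₁ = 3.26×10⁻⁵ T, B₂ = 4.37×10⁻⁵ T.
Between parallel currents the two contributions point in opposite directions, so they subtract. B = |B₁ − B₂| = |3.26×10⁻⁵ − 4.37×10⁻⁵| = 1.11×10⁻⁵ T.

B ≈ 11.1 μT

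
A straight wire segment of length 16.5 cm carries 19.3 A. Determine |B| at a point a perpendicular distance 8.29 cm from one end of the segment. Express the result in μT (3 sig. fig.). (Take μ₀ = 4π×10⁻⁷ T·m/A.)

B ≈ 20.8 μT

For a finite straight segment, B = (μ₀I/4πd)(sinθ₁ + sinθ₂), where θ₁, θ₂ are the angles from the perpendicular to each end.
The perpendicular foot is at one end, so the two end-offsets along the wire are 0 and L = 0.165 m.
sinθ₁ = 0/√(0²+0.0829²) = 0.0000; sinθ₂ = 0.165/√(0.165²+0.0829²) = 0.8936.
B = (4π×10⁻⁷ × 19.3) / (4π × 0.0829) × (0.0000 + 0.8936) = 2.08×10⁻⁵ T.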